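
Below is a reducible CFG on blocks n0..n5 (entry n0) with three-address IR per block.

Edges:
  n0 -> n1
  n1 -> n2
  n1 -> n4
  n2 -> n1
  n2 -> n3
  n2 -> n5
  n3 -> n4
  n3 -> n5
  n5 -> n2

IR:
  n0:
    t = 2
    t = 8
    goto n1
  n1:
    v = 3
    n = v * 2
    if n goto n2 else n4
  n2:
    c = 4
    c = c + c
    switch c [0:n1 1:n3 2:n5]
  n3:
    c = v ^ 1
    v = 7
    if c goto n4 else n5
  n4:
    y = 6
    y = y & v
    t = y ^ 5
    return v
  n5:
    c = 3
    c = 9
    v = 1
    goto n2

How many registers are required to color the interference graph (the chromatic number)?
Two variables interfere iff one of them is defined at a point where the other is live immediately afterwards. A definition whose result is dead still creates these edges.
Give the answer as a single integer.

Per-block:
  n0: def={t} ue=∅
  n1: def={n,v} ue=∅
  n2: def={c} ue=∅
  n3: def={c,v} ue={v}
  n4: def={t,y} ue={v}
  n5: def={c,v} ue=∅

Live sets:
  n0: in=∅ out=∅
  n1: in=∅ out={v}
  n2: in={v} out={v}
  n3: in={v} out={v}
  n4: in={v} out=∅
  n5: in=∅ out={v}

Interference:
  c: {v}
  n: {v}
  t: {v}
  v: {c,n,t,y}
  y: {v}

Chromatic number:
  clique {c,v} ⇒ need ≥ 2
  2-colouring: c0={v}  c1={c,n,t,y}
  χ = 2

Answer: 2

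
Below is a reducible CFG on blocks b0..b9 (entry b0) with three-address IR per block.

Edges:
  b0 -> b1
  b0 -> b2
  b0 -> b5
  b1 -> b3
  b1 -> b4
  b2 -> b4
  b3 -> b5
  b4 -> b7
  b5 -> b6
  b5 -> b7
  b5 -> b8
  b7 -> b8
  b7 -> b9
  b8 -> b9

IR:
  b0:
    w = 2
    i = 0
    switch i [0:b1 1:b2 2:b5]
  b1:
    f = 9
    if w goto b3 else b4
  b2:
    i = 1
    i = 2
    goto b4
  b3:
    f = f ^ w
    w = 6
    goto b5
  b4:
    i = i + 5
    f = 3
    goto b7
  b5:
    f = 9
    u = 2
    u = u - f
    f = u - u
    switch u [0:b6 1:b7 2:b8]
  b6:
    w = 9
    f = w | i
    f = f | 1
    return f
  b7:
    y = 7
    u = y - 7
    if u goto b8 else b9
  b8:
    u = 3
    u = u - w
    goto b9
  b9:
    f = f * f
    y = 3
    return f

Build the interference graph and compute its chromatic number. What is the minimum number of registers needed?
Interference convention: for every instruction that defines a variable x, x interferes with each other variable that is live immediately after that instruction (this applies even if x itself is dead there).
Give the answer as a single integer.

Per-block:
  b0 def {i,w} use ∅
  b1 def {f} use {w}
  b2 def {i} use ∅
  b3 def {f,w} use {f,w}
  b4 def {f,i} use {i}
  b5 def {f,u} use ∅
  b6 def {f,w} use {i}
  b7 def {u,y} use ∅
  b8 def {u} use {w}
  b9 def {f,y} use {f}

Live sets:
  live b0: ∅→{i,w}
  live b1: {i,w}→{f,i,w}
  live b2: {w}→{i,w}
  live b3: {f,i,w}→{i,w}
  live b4: {i,w}→{f,w}
  live b5: {i,w}→{f,i,w}
  live b6: {i}→∅
  live b7: {f,w}→{f,w}
  live b8: {f,w}→{f}
  live b9: {f}→∅

Conflict graph:
  f — {i,u,w,y}
  i — {f,u,w}
  u — {f,i,w}
  w — {f,i,u,y}
  y — {f,w}

Colouring:
  {f,i,u,w} pairwise interfere (4-clique) ⇒ χ ≥ 4
  4-colouring: R0={f}  R1={w}  R2={i,y}  R3={u}
  χ = 4

Answer: 4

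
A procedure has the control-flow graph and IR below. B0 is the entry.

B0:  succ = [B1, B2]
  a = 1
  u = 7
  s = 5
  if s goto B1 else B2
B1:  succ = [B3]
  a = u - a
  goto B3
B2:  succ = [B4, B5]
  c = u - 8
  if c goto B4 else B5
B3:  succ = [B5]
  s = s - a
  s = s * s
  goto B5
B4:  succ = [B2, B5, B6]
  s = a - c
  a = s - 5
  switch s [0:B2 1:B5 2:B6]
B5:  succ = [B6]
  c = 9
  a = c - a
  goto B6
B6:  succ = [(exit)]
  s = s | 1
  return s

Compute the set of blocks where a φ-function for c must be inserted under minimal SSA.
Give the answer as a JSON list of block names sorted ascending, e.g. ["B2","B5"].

Answer: ["B2", "B5", "B6"]

Analysis:
idom tree: B1←B0 B2←B0 B3←B1 B4←B2 B5←B0 B6←B0
Dom∩ at merges:
  B2: preds {B0,B4}: {B0} ∩ {B0,B2,B4} = {B0}; idom=B0
  B5: preds {B2,B3,B4}: {B0,B2} ∩ {B0,B1,B3} ∩ {B0,B2,B4} = {B0}; idom=B0
  B6: preds {B4,B5}: {B0,B2,B4} ∩ {B0,B5} = {B0}; idom=B0

DF walk-up:
  join B2 pred B0: · stop@B0
  join B2 pred B4: B4→B2 stop@B0
  join B5 pred B2: B2 stop@B0
  join B5 pred B3: B3→B1 stop@B0
  join B5 pred B4: B4→B2 stop@B0
  join B6 pred B4: B4→B2 stop@B0
  join B6 pred B5: B5 stop@B0
  DF(B0)=∅
  DF(B1)={B5}
  DF(B2)={B2,B5,B6}
  DF(B3)={B5}
  DF(B4)={B2,B5,B6}
  DF(B5)={B6}
  DF(B6)=∅

φ for c: defs {B2,B5}
  DF⁺ = {B2,B5,B6}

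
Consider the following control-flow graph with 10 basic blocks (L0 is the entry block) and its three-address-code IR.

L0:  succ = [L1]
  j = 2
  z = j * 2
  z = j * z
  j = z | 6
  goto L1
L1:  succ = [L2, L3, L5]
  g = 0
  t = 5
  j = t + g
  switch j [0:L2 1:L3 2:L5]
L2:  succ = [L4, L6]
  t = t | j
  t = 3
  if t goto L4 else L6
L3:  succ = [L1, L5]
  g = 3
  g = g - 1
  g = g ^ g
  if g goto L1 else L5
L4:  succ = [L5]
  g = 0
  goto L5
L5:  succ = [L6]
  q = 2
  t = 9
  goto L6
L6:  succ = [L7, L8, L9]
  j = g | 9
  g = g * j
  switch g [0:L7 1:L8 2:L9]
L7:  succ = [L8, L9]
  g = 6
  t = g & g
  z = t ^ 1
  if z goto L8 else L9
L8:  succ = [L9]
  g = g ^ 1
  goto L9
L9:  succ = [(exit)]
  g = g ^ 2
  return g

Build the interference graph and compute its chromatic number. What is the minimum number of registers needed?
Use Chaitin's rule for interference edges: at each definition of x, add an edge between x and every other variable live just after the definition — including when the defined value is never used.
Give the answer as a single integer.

Answer: 3

Working:
Block summaries:
  L0: def={j,z} ue=∅
  L1: def={g,j,t} ue=∅
  L2: def={t} ue={j,t}
  L3: def={g} ue=∅
  L4: def={g} ue=∅
  L5: def={q,t} ue=∅
  L6: def={g,j} ue={g}
  L7: def={g,t,z} ue=∅
  L8: def={g} ue={g}
  L9: def={g} ue={g}

Backward fixpoint:
  L0: in=∅ out=∅
  L1: in=∅ out={g,j,t}
  L2: in={g,j,t} out={g}
  L3: in=∅ out={g}
  L4: in=∅ out={g}
  L5: in={g} out={g}
  L6: in={g} out={g}
  L7: in=∅ out={g}
  L8: in={g} out={g}
  L9: in={g} out=∅

Interfere edges:
  g↔{j,q,t,z}
  j↔{g,t,z}
  q↔{g}
  t↔{g,j}
  z↔{g,j}

Colouring:
  lower bound: {g,j,t} mutually conflict ⇒ χ ≥ 3
  assign g→r0 j→r1 q→r1 t→r2 z→r2 — no edge inside a register ⇒ χ ≤ 3
  χ = 3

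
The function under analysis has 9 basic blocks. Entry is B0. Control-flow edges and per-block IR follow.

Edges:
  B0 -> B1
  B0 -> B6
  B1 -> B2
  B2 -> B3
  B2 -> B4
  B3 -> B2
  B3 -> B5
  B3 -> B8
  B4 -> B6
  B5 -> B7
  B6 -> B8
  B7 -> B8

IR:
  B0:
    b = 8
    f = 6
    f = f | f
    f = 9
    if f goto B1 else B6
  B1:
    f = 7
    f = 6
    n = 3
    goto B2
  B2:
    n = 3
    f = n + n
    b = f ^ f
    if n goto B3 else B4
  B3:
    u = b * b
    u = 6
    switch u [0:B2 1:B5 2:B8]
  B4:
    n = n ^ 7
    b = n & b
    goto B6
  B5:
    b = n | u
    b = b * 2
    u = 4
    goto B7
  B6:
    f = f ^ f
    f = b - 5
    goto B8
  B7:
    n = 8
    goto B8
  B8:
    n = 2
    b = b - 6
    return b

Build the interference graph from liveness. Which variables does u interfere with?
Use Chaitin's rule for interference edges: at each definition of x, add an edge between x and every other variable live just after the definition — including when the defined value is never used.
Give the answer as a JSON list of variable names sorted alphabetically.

Answer: ["b", "n"]

Analysis:
Block summaries:
  B0: {b,f} / ∅
  B1: {f,n} / ∅
  B2: {b,f,n} / ∅
  B3: {u} / {b}
  B4: {b,n} / {b,n}
  B5: {b,u} / {n,u}
  B6: {f} / {b,f}
  B7: {n} / ∅
  B8: {b,n} / {b}

Backward fixpoint:
  live B0: ∅→{b,f}
  live B1: ∅→∅
  live B2: ∅→{b,f,n}
  live B3: {b,n}→{b,n,u}
  live B4: {b,f,n}→{b,f}
  live B5: {n,u}→{b}
  live B6: {b,f}→{b}
  live B7: {b}→{b}
  live B8: {b}→∅

Interference:
  b↔{f,n,u}
  f↔{b,n}
  n↔{b,f,u}
  u↔{b,n}

N(u) = ["b", "n"]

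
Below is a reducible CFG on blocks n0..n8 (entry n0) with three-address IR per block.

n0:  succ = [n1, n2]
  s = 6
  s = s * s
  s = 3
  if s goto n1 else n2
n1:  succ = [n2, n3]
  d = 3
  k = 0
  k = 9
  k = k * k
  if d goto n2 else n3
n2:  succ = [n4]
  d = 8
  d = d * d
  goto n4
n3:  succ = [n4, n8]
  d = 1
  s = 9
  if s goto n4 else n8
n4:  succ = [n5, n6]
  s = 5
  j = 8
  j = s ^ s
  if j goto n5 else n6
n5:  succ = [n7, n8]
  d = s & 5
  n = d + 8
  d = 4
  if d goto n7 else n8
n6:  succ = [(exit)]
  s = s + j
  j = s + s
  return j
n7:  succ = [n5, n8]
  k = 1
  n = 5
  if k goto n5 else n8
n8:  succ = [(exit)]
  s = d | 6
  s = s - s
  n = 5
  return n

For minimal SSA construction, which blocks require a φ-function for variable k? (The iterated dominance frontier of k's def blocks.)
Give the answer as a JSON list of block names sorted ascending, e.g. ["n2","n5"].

idom tree: n1←n0 n2←n0 n3←n1 n4←n0 n5←n4 n6←n4 n7←n5 n8←n0
Join-block Dom:
  n2: preds {n0,n1}: {n0} ∩ {n0,n1} = {n0}; idom=n0
  n4: preds {n2,n3}: {n0,n2} ∩ {n0,n1,n3} = {n0}; idom=n0
  n5: preds {n4,n7}: {n0,n4} ∩ {n0,n4,n5,n7} = {n0,n4}; idom=n4
  n8: preds {n3,n5,n7}: {n0,n1,n3} ∩ {n0,n4,n5} ∩ {n0,n4,n5,n7} = {n0}; idom=n0

DF walk-up:
  n2←n0: walk · to n0
  n2←n1: walk n1 to n0
  n4←n2: walk n2 to n0
  n4←n3: walk n3→n1 to n0
  n5←n4: walk · to n4
  n5←n7: walk n7→n5 to n4
  n8←n3: walk n3→n1 to n0
  n8←n5: walk n5→n4 to n0
  n8←n7: walk n7→n5→n4 to n0
  n0 → ∅
  n1 → {n2,n4,n8}
  n2 → {n4}
  n3 → {n4,n8}
  n4 → {n8}
  n5 → {n5,n8}
  n6 → ∅
  n7 → {n5,n8}
  n8 → ∅

φ for k: defs {n1,n7}
  DF⁺ = {n2,n4,n5,n8}

Answer: ["n2", "n4", "n5", "n8"]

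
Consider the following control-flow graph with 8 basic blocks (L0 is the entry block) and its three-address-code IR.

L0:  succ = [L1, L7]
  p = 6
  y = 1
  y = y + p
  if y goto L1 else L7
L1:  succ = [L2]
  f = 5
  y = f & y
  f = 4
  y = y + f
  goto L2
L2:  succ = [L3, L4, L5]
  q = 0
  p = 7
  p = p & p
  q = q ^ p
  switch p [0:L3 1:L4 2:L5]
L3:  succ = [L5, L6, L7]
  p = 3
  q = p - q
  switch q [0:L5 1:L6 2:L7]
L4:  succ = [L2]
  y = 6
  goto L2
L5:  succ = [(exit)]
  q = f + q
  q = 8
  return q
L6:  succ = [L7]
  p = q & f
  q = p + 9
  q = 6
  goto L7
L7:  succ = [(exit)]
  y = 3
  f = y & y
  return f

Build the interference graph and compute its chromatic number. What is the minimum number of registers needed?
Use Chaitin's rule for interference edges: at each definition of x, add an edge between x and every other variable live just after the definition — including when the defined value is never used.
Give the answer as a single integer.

Answer: 3

Derivation:
def/use:
  L0 def {p,y} use ∅
  L1 def {f,y} use {y}
  L2 def {p,q} use ∅
  L3 def {p,q} use {q}
  L4 def {y} use ∅
  L5 def {q} use {f,q}
  L6 def {p,q} use {f,q}
  L7 def {f,y} use ∅

Backward fixpoint:
  L0 li=∅ lo={y}
  L1 li={y} lo={f}
  L2 li={f} lo={f,q}
  L3 li={f,q} lo={f,q}
  L4 li={f} lo={f}
  L5 li={f,q} lo=∅
  L6 li={f,q} lo=∅
  L7 li=∅ lo=∅

Interference:
  f↔{p,q,y}
  p↔{f,q,y}
  q↔{f,p}
  y↔{f,p}

Chromatic number:
  lower bound: {f,p,q} mutually conflict ⇒ χ ≥ 3
  assign f→r0 p→r1 q→r2 y→r2 — no edge inside a register ⇒ χ ≤ 3
  χ = 3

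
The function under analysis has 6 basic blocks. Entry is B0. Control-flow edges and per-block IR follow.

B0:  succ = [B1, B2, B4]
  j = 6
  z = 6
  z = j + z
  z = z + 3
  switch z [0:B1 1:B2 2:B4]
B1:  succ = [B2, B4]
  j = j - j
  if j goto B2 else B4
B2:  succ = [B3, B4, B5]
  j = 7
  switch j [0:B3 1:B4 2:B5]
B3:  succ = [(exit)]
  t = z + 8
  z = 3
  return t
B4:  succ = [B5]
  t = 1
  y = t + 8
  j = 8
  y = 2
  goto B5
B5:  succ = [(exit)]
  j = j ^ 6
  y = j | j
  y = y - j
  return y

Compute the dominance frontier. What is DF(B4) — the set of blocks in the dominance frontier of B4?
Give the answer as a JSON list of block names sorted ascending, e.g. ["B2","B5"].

idom tree: B1←B0 B2←B0 B3←B2 B4←B0 B5←B0
Dom at joins:
  B2: preds {B0,B1}: {B0} ∩ {B0,B1} = {B0}; idom=B0
  B4: preds {B0,B1,B2}: {B0} ∩ {B0,B1} ∩ {B0,B2} = {B0}; idom=B0
  B5: preds {B2,B4}: {B0,B2} ∩ {B0,B4} = {B0}; idom=B0

Frontier:
  join B2 pred B0: · stop@B0
  join B2 pred B1: B1 stop@B0
  join B4 pred B0: · stop@B0
  join B4 pred B1: B1 stop@B0
  join B4 pred B2: B2 stop@B0
  join B5 pred B2: B2 stop@B0
  join B5 pred B4: B4 stop@B0
  DF(B0)=∅
  DF(B1)={B2,B4}
  DF(B2)={B4,B5}
  DF(B3)=∅
  DF(B4)={B5}
  DF(B5)=∅

DF(B4) = ["B5"]

Answer: ["B5"]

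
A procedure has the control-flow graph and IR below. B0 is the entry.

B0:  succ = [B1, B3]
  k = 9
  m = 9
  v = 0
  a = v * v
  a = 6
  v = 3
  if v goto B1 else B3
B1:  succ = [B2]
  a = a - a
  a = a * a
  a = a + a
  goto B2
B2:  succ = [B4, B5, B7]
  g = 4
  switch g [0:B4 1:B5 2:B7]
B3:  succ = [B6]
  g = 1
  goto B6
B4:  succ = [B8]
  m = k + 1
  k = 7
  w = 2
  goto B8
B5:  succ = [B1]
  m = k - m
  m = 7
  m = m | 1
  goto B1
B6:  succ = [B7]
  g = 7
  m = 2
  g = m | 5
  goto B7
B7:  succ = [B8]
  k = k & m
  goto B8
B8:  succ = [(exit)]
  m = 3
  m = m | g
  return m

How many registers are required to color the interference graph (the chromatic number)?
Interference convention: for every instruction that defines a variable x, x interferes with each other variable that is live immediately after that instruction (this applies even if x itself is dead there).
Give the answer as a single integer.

Answer: 4

Analysis:
Per-block:
  B0 def {a,k,m,v} use ∅
  B1 def {a} use {a}
  B2 def {g} use ∅
  B3 def {g} use ∅
  B4 def {k,m,w} use {k}
  B5 def {m} use {k,m}
  B6 def {g,m} use ∅
  B7 def {k} use {k,m}
  B8 def {m} use {g}

Liveness:
  B0 li=∅ lo={a,k,m}
  B1 li={a,k,m} lo={a,k,m}
  B2 li={a,k,m} lo={a,g,k,m}
  B3 li={k} lo={k}
  B4 li={g,k} lo={g}
  B5 li={a,k,m} lo={a,k,m}
  B6 li={k} lo={g,k,m}
  B7 li={g,k,m} lo={g}
  B8 li={g} lo=∅

Interfere edges:
  a — {g,k,m,v}
  g — {a,k,m,w}
  k — {a,g,m,v}
  m — {a,g,k,v}
  v — {a,k,m}
  w — {g}

Chromatic number:
  clique {a,g,k,m} ⇒ need ≥ 4
  4-colouring: r0={a,w}  r1={g,v}  r2={k}  r3={m}
  χ = 4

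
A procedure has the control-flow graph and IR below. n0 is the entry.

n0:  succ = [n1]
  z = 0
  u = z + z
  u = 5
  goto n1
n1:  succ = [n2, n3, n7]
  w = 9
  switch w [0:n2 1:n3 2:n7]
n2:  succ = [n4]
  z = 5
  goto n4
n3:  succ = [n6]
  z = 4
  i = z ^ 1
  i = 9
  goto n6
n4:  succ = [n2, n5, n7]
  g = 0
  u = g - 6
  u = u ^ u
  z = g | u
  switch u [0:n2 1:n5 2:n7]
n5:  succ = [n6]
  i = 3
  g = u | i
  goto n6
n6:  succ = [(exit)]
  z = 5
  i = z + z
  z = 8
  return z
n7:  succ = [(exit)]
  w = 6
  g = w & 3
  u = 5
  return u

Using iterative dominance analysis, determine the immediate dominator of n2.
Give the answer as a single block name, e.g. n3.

idom tree: n1←n0 n2←n1 n3←n1 n4←n2 n5←n4 n6←n1 n7←n1
Dom∩ at merges:
  n2: preds {n1,n4}: {n0,n1} ∩ {n0,n1,n2,n4} = {n0,n1}; idom=n1
  n6: preds {n3,n5}: {n0,n1,n3} ∩ {n0,n1,n2,n4,n5} = {n0,n1}; idom=n1
  n7: preds {n1,n4}: {n0,n1} ∩ {n0,n1,n2,n4} = {n0,n1}; idom=n1

idom(n2) = n1

Answer: n1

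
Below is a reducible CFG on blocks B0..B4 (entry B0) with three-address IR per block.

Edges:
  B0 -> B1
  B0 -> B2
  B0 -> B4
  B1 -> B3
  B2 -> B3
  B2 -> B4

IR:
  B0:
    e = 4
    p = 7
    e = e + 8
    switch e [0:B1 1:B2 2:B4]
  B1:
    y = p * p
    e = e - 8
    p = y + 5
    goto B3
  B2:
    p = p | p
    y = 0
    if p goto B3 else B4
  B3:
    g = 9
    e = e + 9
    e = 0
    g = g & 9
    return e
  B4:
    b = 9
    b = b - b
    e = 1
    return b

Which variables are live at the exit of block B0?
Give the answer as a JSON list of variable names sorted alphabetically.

Answer: ["e", "p"]

Analysis:
Per-block:
  B0: def={e,p} ue=∅
  B1: def={e,p,y} ue={e,p}
  B2: def={p,y} ue={p}
  B3: def={e,g} ue={e}
  B4: def={b,e} ue=∅

Backward fixpoint:
  B0 li=∅ lo={e,p}
  B1 li={e,p} lo={e}
  B2 li={e,p} lo={e}
  B3 li={e} lo=∅
  B4 li=∅ lo=∅

live-out(B0) = ["e", "p"]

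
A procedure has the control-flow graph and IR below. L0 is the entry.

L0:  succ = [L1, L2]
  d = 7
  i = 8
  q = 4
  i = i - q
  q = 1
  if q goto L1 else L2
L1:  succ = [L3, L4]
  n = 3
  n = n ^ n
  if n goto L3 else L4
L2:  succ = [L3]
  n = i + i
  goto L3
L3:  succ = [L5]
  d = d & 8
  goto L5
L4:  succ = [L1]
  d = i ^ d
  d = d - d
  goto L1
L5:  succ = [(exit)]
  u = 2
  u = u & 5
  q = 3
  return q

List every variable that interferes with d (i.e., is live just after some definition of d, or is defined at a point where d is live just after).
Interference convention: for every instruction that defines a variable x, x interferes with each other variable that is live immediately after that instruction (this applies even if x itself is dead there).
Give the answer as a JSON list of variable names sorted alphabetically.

Block summaries:
  L0: {d,i,q} / ∅
  L1: {n} / ∅
  L2: {n} / {i}
  L3: {d} / {d}
  L4: {d} / {d,i}
  L5: {q,u} / ∅

Live sets:
  L0 li=∅ lo={d,i}
  L1 li={d,i} lo={d,i}
  L2 li={d,i} lo={d}
  L3 li={d} lo=∅
  L4 li={d,i} lo={d,i}
  L5 li=∅ lo=∅

Conflict graph:
  d: {i,n,q}
  i: {d,n,q}
  n: {d,i}
  q: {d,i}
  u: ∅

N(d) = ["i", "n", "q"]

Answer: ["i", "n", "q"]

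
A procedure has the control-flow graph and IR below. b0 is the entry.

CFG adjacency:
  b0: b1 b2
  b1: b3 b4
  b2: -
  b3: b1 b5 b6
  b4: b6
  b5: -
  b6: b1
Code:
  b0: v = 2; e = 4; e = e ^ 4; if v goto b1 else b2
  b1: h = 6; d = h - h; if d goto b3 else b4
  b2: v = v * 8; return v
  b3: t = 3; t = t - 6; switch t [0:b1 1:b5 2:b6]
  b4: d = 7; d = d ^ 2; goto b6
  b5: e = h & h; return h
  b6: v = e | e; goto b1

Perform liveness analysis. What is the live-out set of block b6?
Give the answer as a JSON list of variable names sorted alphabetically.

Answer: ["e"]

Working:
Block summaries:
  b0: {e,v} / ∅
  b1: {d,h} / ∅
  b2: {v} / {v}
  b3: {t} / ∅
  b4: {d} / ∅
  b5: {e} / {h}
  b6: {v} / {e}

Live sets:
  live b0: ∅→{e,v}
  live b1: {e}→{e,h}
  live b2: {v}→∅
  live b3: {e,h}→{e,h}
  live b4: {e}→{e}
  live b5: {h}→∅
  live b6: {e}→{e}

live-out(b6) = ["e"]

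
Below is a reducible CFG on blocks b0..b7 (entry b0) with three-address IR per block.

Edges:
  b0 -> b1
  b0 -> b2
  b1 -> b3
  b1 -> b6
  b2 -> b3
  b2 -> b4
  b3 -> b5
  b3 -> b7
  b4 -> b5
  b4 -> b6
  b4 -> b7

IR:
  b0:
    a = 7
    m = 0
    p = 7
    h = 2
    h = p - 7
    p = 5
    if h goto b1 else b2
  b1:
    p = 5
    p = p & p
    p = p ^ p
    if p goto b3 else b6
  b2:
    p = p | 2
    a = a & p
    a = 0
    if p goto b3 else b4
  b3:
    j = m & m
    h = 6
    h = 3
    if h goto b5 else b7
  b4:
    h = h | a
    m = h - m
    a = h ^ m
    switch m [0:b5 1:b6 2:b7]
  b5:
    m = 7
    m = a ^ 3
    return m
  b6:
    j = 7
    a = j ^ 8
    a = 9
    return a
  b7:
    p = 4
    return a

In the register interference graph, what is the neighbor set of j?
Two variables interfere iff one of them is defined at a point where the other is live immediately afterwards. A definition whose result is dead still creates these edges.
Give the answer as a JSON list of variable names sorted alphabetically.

Answer: ["a"]

Derivation:
Block summaries:
  b0: {a,h,m,p} / ∅
  b1: {p} / ∅
  b2: {a,p} / {a,p}
  b3: {h,j} / {m}
  b4: {a,h,m} / {a,h,m}
  b5: {m} / {a}
  b6: {a,j} / ∅
  b7: {p} / {a}

Live sets:
  b0 li=∅ lo={a,h,m,p}
  b1 li={a,m} lo={a,m}
  b2 li={a,h,m,p} lo={a,h,m}
  b3 li={a,m} lo={a}
  b4 li={a,h,m} lo={a}
  b5 li={a} lo=∅
  b6 li=∅ lo=∅
  b7 li={a} lo=∅

Conflict graph:
  a: {h,j,m,p}
  h: {a,m,p}
  j: {a}
  m: {a,h,p}
  p: {a,h,m}

N(j) = ["a"]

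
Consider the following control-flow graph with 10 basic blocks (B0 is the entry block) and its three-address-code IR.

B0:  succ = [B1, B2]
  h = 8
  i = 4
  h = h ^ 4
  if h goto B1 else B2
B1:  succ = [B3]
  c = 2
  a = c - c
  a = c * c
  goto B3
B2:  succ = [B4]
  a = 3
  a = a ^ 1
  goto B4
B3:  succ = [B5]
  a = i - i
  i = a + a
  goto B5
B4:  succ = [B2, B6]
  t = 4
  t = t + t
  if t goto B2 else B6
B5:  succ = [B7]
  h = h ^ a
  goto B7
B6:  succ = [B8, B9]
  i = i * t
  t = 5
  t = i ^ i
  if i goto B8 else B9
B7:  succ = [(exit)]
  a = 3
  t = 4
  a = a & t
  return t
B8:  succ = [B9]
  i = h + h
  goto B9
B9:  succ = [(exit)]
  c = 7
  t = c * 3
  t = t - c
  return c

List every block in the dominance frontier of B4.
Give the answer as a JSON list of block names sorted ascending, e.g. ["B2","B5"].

Answer: ["B2"]

Derivation:
idom tree: B1←B0 B2←B0 B3←B1 B4←B2 B5←B3 B6←B4 B7←B5 B8←B6 B9←B6
Dom∩ at merges:
  B2: preds {B0,B4}: {B0} ∩ {B0,B2,B4} = {B0}; idom=B0
  B9: preds {B6,B8}: {B0,B2,B4,B6} ∩ {B0,B2,B4,B6,B8} = {B0,B2,B4,B6}; idom=B6

Frontier:
  B2←B0: walk · to B0
  B2←B4: walk B4→B2 to B0
  B9←B6: walk · to B6
  B9←B8: walk B8 to B6
  B0 → ∅
  B1 → ∅
  B2 → {B2}
  B3 → ∅
  B4 → {B2}
  B5 → ∅
  B6 → ∅
  B7 → ∅
  B8 → {B9}
  B9 → ∅

DF(B4) = ["B2"]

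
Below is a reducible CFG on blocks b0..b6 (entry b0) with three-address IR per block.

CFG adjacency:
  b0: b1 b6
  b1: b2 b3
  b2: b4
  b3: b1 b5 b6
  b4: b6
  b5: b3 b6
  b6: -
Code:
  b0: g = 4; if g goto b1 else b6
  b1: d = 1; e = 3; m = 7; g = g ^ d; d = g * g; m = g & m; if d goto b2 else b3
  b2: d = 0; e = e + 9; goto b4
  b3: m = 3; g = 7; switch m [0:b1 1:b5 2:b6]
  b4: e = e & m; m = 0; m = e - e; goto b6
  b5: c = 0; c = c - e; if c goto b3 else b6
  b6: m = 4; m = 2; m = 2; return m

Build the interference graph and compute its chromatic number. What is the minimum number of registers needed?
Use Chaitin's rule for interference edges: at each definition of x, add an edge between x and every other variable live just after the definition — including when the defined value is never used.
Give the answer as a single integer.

Per-block:
  b0: {g} / ∅
  b1: {d,e,g,m} / {g}
  b2: {d,e} / {e}
  b3: {g,m} / ∅
  b4: {e,m} / {e,m}
  b5: {c} / {e}
  b6: {m} / ∅

Liveness:
  b0 li=∅ lo={g}
  b1 li={g} lo={e,m}
  b2 li={e,m} lo={e,m}
  b3 li={e} lo={e,g}
  b4 li={e,m} lo=∅
  b5 li={e} lo={e}
  b6 li=∅ lo=∅

Conflict graph:
  c — {e}
  d — {e,g,m}
  e — {c,d,g,m}
  g — {d,e,m}
  m — {d,e,g}

Colouring:
  lower bound: {d,e,g,m} mutually conflict ⇒ χ ≥ 4
  assign c→r1 d→r1 e→r0 g→r2 m→r3 — no edge inside a register ⇒ χ ≤ 4
  χ = 4

Answer: 4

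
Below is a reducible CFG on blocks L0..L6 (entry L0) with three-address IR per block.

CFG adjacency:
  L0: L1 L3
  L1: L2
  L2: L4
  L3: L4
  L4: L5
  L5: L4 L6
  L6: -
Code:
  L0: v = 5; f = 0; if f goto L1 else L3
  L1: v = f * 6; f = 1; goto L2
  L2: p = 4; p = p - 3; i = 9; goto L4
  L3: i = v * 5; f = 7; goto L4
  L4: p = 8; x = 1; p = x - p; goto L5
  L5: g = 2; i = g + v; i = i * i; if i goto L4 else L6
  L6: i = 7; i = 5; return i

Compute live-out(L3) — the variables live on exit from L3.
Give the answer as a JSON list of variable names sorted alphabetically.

Block summaries:
  L0: def={f,v} ue=∅
  L1: def={f,v} ue={f}
  L2: def={i,p} ue=∅
  L3: def={f,i} ue={v}
  L4: def={p,x} ue=∅
  L5: def={g,i} ue={v}
  L6: def={i} ue=∅

Live sets:
  L0: in=∅ out={f,v}
  L1: in={f} out={v}
  L2: in={v} out={v}
  L3: in={v} out={v}
  L4: in={v} out={v}
  L5: in={v} out={v}
  L6: in=∅ out=∅

live-out(L3) = ["v"]

Answer: ["v"]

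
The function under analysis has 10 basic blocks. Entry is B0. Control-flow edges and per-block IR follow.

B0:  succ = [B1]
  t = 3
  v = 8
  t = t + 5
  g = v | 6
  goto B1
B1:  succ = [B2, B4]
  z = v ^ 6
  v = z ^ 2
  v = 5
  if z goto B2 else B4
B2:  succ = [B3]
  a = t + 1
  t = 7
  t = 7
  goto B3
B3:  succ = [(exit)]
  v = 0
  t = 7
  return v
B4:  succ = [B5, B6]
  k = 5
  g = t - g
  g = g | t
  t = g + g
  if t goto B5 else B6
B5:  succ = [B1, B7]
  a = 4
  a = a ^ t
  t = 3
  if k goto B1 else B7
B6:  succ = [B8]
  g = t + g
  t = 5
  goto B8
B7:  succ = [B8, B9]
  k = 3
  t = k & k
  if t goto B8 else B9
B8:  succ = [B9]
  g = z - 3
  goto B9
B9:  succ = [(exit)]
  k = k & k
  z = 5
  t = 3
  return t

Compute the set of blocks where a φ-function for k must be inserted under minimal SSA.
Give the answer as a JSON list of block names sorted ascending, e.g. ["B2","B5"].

Answer: ["B1", "B8", "B9"]

Derivation:
idom tree: B1←B0 B2←B1 B3←B2 B4←B1 B5←B4 B6←B4 B7←B5 B8←B4 B9←B4
Dom∩ at merges:
  B1: preds {B0,B5}: {B0} ∩ {B0,B1,B4,B5} = {B0}; idom=B0
  B8: preds {B6,B7}: {B0,B1,B4,B6} ∩ {B0,B1,B4,B5,B7} = {B0,B1,B4}; idom=B4
  B9: preds {B7,B8}: {B0,B1,B4,B5,B7} ∩ {B0,B1,B4,B8} = {B0,B1,B4}; idom=B4

Frontier:
  join B1 pred B0: · stop@B0
  join B1 pred B5: B5→B4→B1 stop@B0
  join B8 pred B6: B6 stop@B4
  join B8 pred B7: B7→B5 stop@B4
  join B9 pred B7: B7→B5 stop@B4
  join B9 pred B8: B8 stop@B4
  B0 → ∅
  B1 → {B1}
  B2 → ∅
  B3 → ∅
  B4 → {B1}
  B5 → {B1,B8,B9}
  B6 → {B8}
  B7 → {B8,B9}
  B8 → {B9}
  B9 → ∅

φ for k: defs {B4,B7,B9}
  DF⁺ = {B1,B8,B9}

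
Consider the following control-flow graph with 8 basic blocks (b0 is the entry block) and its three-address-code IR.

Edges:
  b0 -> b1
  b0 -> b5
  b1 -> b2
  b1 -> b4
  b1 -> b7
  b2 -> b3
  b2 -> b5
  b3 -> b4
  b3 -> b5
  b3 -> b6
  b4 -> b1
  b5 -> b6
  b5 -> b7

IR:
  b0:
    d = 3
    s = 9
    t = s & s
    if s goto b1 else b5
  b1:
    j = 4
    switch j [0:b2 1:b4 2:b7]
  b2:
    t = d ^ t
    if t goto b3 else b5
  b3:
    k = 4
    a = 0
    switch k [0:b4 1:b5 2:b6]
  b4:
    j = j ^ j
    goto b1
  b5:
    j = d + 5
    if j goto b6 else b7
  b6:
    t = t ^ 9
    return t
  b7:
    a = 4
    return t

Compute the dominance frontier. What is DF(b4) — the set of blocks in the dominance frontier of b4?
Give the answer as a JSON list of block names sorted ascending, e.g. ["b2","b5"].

Answer: ["b1"]

Derivation:
idom tree: b1←b0 b2←b1 b3←b2 b4←b1 b5←b0 b6←b0 b7←b0
Dom at joins:
  b1: preds {b0,b4}: {b0} ∩ {b0,b1,b4} = {b0}; idom=b0
  b4: preds {b1,b3}: {b0,b1} ∩ {b0,b1,b2,b3} = {b0,b1}; idom=b1
  b5: preds {b0,b2,b3}: {b0} ∩ {b0,b1,b2} ∩ {b0,b1,b2,b3} = {b0}; idom=b0
  b6: preds {b3,b5}: {b0,b1,b2,b3} ∩ {b0,b5} = {b0}; idom=b0
  b7: preds {b1,b5}: {b0,b1} ∩ {b0,b5} = {b0}; idom=b0

Frontier:
  b1←b0: walk · to b0
  b1←b4: walk b4→b1 to b0
  b4←b1: walk · to b1
  b4←b3: walk b3→b2 to b1
  b5←b0: walk · to b0
  b5←b2: walk b2→b1 to b0
  b5←b3: walk b3→b2→b1 to b0
  b6←b3: walk b3→b2→b1 to b0
  b6←b5: walk b5 to b0
  b7←b1: walk b1 to b0
  b7←b5: walk b5 to b0
  b0: DF=∅
  b1: DF={b1,b5,b6,b7}
  b2: DF={b4,b5,b6}
  b3: DF={b4,b5,b6}
  b4: DF={b1}
  b5: DF={b6,b7}
  b6: DF=∅
  b7: DF=∅

DF(b4) = ["b1"]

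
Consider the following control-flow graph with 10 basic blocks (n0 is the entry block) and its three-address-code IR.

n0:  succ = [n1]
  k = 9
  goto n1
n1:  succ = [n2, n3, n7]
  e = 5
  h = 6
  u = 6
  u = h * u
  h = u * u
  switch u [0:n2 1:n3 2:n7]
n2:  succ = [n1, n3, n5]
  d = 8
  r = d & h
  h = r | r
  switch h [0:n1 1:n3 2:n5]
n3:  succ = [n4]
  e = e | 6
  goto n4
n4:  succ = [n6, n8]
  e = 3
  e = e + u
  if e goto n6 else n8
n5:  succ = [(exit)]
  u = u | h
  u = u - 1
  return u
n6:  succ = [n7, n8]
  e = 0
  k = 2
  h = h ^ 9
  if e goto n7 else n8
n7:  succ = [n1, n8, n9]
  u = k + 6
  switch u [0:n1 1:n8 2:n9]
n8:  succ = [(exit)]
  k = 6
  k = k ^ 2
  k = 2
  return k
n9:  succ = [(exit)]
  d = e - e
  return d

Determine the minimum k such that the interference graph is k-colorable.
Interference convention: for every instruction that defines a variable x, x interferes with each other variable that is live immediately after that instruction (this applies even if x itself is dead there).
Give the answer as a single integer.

Block summaries:
  n0 def {k} use ∅
  n1 def {e,h,u} use ∅
  n2 def {d,h,r} use {h}
  n3 def {e} use {e}
  n4 def {e} use {u}
  n5 def {u} use {h,u}
  n6 def {e,h,k} use {h}
  n7 def {u} use {k}
  n8 def {k} use ∅
  n9 def {d} use {e}

Live sets:
  live n0: ∅→{k}
  live n1: {k}→{e,h,k,u}
  live n2: {e,h,k,u}→{e,h,k,u}
  live n3: {e,h,u}→{h,u}
  live n4: {h,u}→{h}
  live n5: {h,u}→∅
  live n6: {h}→{e,k}
  live n7: {e,k}→{e,k}
  live n8: ∅→∅
  live n9: {e}→∅

Interfere edges:
  d↔{e,h,k,u}
  e↔{d,h,k,r,u}
  h↔{d,e,k,u}
  k↔{d,e,h,r,u}
  r↔{e,k,u}
  u↔{d,e,h,k,r}

Chromatic number:
  clique {d,e,h,k,u} ⇒ need ≥ 5
  assign d→c3 e→c0 h→c4 k→c1 r→c3 u→c2 — no edge inside a register ⇒ χ ≤ 5
  χ = 5

Answer: 5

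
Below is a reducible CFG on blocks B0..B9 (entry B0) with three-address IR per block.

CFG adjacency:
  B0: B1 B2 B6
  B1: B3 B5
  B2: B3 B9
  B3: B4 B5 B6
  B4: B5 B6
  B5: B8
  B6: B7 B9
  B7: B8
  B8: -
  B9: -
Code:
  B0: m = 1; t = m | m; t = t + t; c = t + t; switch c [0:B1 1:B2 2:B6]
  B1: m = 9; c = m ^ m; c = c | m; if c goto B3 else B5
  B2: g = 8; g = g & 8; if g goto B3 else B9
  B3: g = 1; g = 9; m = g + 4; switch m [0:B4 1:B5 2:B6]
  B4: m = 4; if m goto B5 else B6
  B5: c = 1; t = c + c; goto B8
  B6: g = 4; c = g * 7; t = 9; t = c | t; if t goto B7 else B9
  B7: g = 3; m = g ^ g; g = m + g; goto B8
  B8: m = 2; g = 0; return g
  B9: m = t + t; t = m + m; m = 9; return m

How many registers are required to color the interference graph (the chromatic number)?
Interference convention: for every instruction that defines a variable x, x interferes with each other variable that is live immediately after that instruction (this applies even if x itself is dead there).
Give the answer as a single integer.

Answer: 2

Working:
def/use:
  B0: def={c,m,t} ue=∅
  B1: def={c,m} ue=∅
  B2: def={g} ue=∅
  B3: def={g,m} ue=∅
  B4: def={m} ue=∅
  B5: def={c,t} ue=∅
  B6: def={c,g,t} ue=∅
  B7: def={g,m} ue=∅
  B8: def={g,m} ue=∅
  B9: def={m,t} ue={t}

Backward fixpoint:
  live B0: ∅→{t}
  live B1: ∅→∅
  live B2: {t}→{t}
  live B3: ∅→∅
  live B4: ∅→∅
  live B5: ∅→∅
  live B6: ∅→{t}
  live B7: ∅→∅
  live B8: ∅→∅
  live B9: {t}→∅

Conflict graph:
  c — {m,t}
  g — {m,t}
  m — {c,g}
  t — {c,g}

Colouring:
  {c,m} pairwise interfere (2-clique) ⇒ χ ≥ 2
  2-colouring: c0={c,g}  c1={m,t}
  χ = 2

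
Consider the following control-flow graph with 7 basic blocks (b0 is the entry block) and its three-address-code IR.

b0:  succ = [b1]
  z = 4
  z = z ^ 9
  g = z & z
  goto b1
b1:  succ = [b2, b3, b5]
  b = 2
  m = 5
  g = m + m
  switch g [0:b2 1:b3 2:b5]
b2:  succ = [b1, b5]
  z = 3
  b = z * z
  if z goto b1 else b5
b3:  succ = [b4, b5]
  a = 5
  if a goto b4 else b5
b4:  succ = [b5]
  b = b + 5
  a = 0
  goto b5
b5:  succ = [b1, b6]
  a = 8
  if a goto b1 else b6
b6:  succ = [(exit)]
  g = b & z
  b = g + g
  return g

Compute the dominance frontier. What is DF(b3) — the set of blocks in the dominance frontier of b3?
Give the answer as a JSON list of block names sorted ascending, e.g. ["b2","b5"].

Answer: ["b5"]

Derivation:
idom tree: b1←b0 b2←b1 b3←b1 b4←b3 b5←b1 b6←b5
Join-block Dom:
  b1: preds {b0,b2,b5}: {b0} ∩ {b0,b1,b2} ∩ {b0,b1,b5} = {b0}; idom=b0
  b5: preds {b1,b2,b3,b4}: {b0,b1} ∩ {b0,b1,b2} ∩ {b0,b1,b3} ∩ {b0,b1,b3,b4} = {b0,b1}; idom=b1

DF derivation:
  b1←b0: walk · to b0
  b1←b2: walk b2→b1 to b0
  b1←b5: walk b5→b1 to b0
  b5←b1: walk · to b1
  b5←b2: walk b2 to b1
  b5←b3: walk b3 to b1
  b5←b4: walk b4→b3 to b1
  b0 → ∅
  b1 → {b1}
  b2 → {b1,b5}
  b3 → {b5}
  b4 → {b5}
  b5 → {b1}
  b6 → ∅

DF(b3) = ["b5"]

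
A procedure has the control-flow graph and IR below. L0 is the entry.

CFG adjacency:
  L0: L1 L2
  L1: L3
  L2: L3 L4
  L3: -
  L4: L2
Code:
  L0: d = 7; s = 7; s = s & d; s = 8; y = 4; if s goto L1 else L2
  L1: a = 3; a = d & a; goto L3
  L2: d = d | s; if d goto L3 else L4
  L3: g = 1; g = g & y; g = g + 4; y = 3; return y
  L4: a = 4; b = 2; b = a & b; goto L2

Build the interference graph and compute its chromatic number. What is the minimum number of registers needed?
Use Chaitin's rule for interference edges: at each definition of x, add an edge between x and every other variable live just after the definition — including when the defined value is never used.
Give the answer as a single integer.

def/use:
  L0: {d,s,y} / ∅
  L1: {a} / {d}
  L2: {d} / {d,s}
  L3: {g,y} / {y}
  L4: {a,b} / ∅

Liveness:
  L0: in=∅ out={d,s,y}
  L1: in={d,y} out={y}
  L2: in={d,s,y} out={d,s,y}
  L3: in={y} out=∅
  L4: in={d,s,y} out={d,s,y}

Conflict graph:
  a: {b,d,s,y}
  b: {a,d,s,y}
  d: {a,b,s,y}
  g: {y}
  s: {a,b,d,y}
  y: {a,b,d,g,s}

Colouring:
  clique {a,b,d,s,y} ⇒ need ≥ 5
  5-colouring: R0={y}  R1={a,g}  R2={b}  R3={d}  R4={s}
  χ = 5

Answer: 5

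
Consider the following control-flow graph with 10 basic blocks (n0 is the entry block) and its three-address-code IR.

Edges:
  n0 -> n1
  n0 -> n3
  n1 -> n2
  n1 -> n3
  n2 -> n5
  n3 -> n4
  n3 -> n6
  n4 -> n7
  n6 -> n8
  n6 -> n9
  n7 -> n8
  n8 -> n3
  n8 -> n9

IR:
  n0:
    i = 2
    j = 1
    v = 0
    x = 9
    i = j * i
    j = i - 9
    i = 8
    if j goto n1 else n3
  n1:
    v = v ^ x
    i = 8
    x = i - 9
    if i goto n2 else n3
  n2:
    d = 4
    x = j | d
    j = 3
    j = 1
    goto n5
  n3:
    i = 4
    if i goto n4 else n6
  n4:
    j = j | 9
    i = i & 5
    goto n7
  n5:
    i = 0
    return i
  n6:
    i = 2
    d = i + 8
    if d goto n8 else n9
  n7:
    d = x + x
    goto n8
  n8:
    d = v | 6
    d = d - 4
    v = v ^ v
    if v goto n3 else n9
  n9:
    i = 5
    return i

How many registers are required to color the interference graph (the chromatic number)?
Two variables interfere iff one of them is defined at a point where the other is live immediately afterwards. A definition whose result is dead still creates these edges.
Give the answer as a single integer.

Per-block:
  n0: def={i,j,v,x} ue=∅
  n1: def={i,v,x} ue={v,x}
  n2: def={d,j,x} ue={j}
  n3: def={i} ue=∅
  n4: def={i,j} ue={i,j}
  n5: def={i} ue=∅
  n6: def={d,i} ue=∅
  n7: def={d} ue={x}
  n8: def={d,v} ue={v}
  n9: def={i} ue=∅

Liveness:
  n0: in=∅ out={j,v,x}
  n1: in={j,v,x} out={j,v,x}
  n2: in={j} out=∅
  n3: in={j,v,x} out={i,j,v,x}
  n4: in={i,j,v,x} out={j,v,x}
  n5: in=∅ out=∅
  n6: in={j,v,x} out={j,v,x}
  n7: in={j,v,x} out={j,v,x}
  n8: in={j,v,x} out={j,v,x}
  n9: in=∅ out=∅

Interference:
  d — {j,v,x}
  i — {j,v,x}
  j — {d,i,v,x}
  v — {d,i,j,x}
  x — {d,i,j,v}

Colouring:
  lower bound: {d,j,v,x} mutually conflict ⇒ χ ≥ 4
  4-colouring: c0={j}  c1={v}  c2={x}  c3={d,i}
  χ = 4

Answer: 4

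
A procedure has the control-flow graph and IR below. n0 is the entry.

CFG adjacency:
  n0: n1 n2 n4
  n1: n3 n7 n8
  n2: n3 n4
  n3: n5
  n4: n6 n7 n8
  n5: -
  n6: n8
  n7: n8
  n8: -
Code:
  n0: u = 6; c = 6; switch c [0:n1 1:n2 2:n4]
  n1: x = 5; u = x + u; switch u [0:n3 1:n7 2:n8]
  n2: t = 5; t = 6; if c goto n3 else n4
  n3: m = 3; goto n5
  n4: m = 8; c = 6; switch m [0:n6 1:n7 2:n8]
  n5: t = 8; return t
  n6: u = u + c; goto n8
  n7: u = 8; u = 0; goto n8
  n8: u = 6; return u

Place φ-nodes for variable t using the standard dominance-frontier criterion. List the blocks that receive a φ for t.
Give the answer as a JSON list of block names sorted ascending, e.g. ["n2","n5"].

idom tree: n1←n0 n2←n0 n3←n0 n4←n0 n5←n3 n6←n4 n7←n0 n8←n0
Dom∩ at merges:
  n3: preds {n1,n2}: {n0,n1} ∩ {n0,n2} = {n0}; idom=n0
  n4: preds {n0,n2}: {n0} ∩ {n0,n2} = {n0}; idom=n0
  n7: preds {n1,n4}: {n0,n1} ∩ {n0,n4} = {n0}; idom=n0
  n8: preds {n1,n4,n6,n7}: {n0,n1} ∩ {n0,n4} ∩ {n0,n4,n6} ∩ {n0,n7} = {n0}; idom=n0

DF derivation:
  join n3 pred n1: n1 stop@n0
  join n3 pred n2: n2 stop@n0
  join n4 pred n0: · stop@n0
  join n4 pred n2: n2 stop@n0
  join n7 pred n1: n1 stop@n0
  join n7 pred n4: n4 stop@n0
  join n8 pred n1: n1 stop@n0
  join n8 pred n4: n4 stop@n0
  join n8 pred n6: n6→n4 stop@n0
  join n8 pred n7: n7 stop@n0
  n0: DF=∅
  n1: DF={n3,n7,n8}
  n2: DF={n3,n4}
  n3: DF=∅
  n4: DF={n7,n8}
  n5: DF=∅
  n6: DF={n8}
  n7: DF={n8}
  n8: DF=∅

φ for t: defs {n2,n5}
  DF⁺ = {n3,n4,n7,n8}

Answer: ["n3", "n4", "n7", "n8"]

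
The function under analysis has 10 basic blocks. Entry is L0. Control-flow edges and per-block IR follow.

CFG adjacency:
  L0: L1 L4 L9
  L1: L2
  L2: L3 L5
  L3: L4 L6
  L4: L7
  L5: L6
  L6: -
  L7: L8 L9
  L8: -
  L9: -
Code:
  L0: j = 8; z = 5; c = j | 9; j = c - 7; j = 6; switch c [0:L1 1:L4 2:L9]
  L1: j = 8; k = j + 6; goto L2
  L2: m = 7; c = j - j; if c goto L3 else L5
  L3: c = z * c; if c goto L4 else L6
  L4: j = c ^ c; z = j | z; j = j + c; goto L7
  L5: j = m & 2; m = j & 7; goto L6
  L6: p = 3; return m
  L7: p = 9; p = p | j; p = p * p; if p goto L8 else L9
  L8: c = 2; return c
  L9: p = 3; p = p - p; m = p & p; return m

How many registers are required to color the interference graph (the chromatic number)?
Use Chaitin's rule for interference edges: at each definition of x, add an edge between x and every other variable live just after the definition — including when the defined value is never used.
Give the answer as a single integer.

Per-block:
  L0 def {c,j,z} use ∅
  L1 def {j,k} use ∅
  L2 def {c,m} use {j}
  L3 def {c} use {c,z}
  L4 def {j,z} use {c,z}
  L5 def {j,m} use {m}
  L6 def {p} use {m}
  L7 def {p} use {j}
  L8 def {c} use ∅
  L9 def {m,p} use ∅

Backward fixpoint:
  L0 li=∅ lo={c,z}
  L1 li={z} lo={j,z}
  L2 li={j,z} lo={c,m,z}
  L3 li={c,m,z} lo={c,m,z}
  L4 li={c,z} lo={j}
  L5 li={m} lo={m}
  L6 li={m} lo=∅
  L7 li={j} lo=∅
  L8 li=∅ lo=∅
  L9 li=∅ lo=∅

Interference:
  c↔{j,m,z}
  j↔{c,k,m,p,z}
  k↔{j,z}
  m↔{c,j,p,z}
  p↔{j,m}
  z↔{c,j,k,m}

Registers:
  lower bound: {c,j,m,z} mutually conflict ⇒ χ ≥ 4
  assign c→c3 j→c0 k→c1 m→c1 p→c2 z→c2 — no edge inside a register ⇒ χ ≤ 4
  χ = 4

Answer: 4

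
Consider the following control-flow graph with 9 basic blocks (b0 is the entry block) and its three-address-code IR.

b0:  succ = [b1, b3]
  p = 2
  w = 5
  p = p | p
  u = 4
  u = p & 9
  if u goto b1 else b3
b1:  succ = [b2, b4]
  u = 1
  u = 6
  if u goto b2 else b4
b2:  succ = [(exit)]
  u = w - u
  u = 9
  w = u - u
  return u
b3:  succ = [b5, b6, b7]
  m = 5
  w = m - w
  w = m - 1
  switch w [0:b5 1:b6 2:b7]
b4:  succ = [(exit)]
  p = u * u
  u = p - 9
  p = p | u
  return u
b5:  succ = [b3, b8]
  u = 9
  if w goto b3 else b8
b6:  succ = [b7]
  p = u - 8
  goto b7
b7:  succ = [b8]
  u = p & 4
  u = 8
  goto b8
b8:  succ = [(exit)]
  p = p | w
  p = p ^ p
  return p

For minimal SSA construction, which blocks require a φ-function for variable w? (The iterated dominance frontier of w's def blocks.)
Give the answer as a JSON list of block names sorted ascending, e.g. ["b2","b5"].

Answer: ["b3"]

Working:
idom tree: b1←b0 b2←b1 b3←b0 b4←b1 b5←b3 b6←b3 b7←b3 b8←b3
Dom∩ at merges:
  b3: preds {b0,b5}: {b0} ∩ {b0,b3,b5} = {b0}; idom=b0
  b7: preds {b3,b6}: {b0,b3} ∩ {b0,b3,b6} = {b0,b3}; idom=b3
  b8: preds {b5,b7}: {b0,b3,b5} ∩ {b0,b3,b7} = {b0,b3}; idom=b3

DF derivation:
  join b3 pred b0: · stop@b0
  join b3 pred b5: b5→b3 stop@b0
  join b7 pred b3: · stop@b3
  join b7 pred b6: b6 stop@b3
  join b8 pred b5: b5 stop@b3
  join b8 pred b7: b7 stop@b3
  DF(b0)=∅
  DF(b1)=∅
  DF(b2)=∅
  DF(b3)={b3}
  DF(b4)=∅
  DF(b5)={b3,b8}
  DF(b6)={b7}
  DF(b7)={b8}
  DF(b8)=∅

φ for w: defs {b0,b2,b3}
  DF⁺ = {b3}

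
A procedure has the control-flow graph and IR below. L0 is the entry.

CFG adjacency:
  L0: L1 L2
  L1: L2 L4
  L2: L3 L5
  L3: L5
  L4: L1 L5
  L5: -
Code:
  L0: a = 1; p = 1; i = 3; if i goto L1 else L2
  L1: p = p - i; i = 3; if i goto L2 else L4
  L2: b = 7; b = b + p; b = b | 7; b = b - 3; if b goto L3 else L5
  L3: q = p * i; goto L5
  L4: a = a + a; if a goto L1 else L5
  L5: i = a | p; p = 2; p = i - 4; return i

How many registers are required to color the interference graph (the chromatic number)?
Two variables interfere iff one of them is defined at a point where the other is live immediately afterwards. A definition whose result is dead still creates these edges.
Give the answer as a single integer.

Per-block:
  L0 def {a,i,p} use ∅
  L1 def {i,p} use {i,p}
  L2 def {b} use {p}
  L3 def {q} use {i,p}
  L4 def {a} use {a}
  L5 def {i,p} use {a,p}

Backward fixpoint:
  live L0: ∅→{a,i,p}
  live L1: {a,i,p}→{a,i,p}
  live L2: {a,i,p}→{a,i,p}
  live L3: {a,i,p}→{a,p}
  live L4: {a,i,p}→{a,i,p}
  live L5: {a,p}→∅

Interfere edges:
  a — {b,i,p,q}
  b — {a,i,p}
  i — {a,b,p}
  p — {a,b,i,q}
  q — {a,p}

Registers:
  {a,b,i,p} pairwise interfere (4-clique) ⇒ χ ≥ 4
  assign a→c0 b→c2 i→c3 p→c1 q→c2 — no edge inside a register ⇒ χ ≤ 4
  χ = 4

Answer: 4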